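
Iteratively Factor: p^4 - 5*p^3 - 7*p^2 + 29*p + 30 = (p - 3)*(p^3 - 2*p^2 - 13*p - 10) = (p - 5)*(p - 3)*(p^2 + 3*p + 2) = (p - 5)*(p - 3)*(p + 2)*(p + 1)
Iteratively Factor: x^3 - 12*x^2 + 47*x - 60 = (x - 5)*(x^2 - 7*x + 12) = (x - 5)*(x - 3)*(x - 4)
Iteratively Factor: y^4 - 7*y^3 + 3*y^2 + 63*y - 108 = (y - 3)*(y^3 - 4*y^2 - 9*y + 36) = (y - 3)^2*(y^2 - y - 12) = (y - 3)^2*(y + 3)*(y - 4)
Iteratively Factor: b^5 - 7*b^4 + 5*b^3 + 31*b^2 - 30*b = (b - 5)*(b^4 - 2*b^3 - 5*b^2 + 6*b) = (b - 5)*(b + 2)*(b^3 - 4*b^2 + 3*b) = (b - 5)*(b - 1)*(b + 2)*(b^2 - 3*b) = (b - 5)*(b - 3)*(b - 1)*(b + 2)*(b)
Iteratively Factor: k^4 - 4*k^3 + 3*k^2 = (k - 3)*(k^3 - k^2) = k*(k - 3)*(k^2 - k) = k*(k - 3)*(k - 1)*(k)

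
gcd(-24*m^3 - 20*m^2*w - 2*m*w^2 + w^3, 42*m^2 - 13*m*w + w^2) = -6*m + w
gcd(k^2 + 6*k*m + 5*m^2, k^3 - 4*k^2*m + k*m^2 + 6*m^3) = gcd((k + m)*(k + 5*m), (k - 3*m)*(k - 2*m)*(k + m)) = k + m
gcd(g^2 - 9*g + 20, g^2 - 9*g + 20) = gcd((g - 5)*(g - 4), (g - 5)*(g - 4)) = g^2 - 9*g + 20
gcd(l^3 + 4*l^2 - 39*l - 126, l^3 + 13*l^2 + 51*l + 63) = l^2 + 10*l + 21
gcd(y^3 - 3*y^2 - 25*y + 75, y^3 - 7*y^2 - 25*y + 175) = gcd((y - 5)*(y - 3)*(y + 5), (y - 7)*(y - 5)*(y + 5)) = y^2 - 25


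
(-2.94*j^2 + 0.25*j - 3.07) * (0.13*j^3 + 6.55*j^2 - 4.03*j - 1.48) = -0.3822*j^5 - 19.2245*j^4 + 13.0866*j^3 - 16.7648*j^2 + 12.0021*j + 4.5436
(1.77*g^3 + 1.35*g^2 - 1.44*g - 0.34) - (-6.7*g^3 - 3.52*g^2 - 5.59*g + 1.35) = 8.47*g^3 + 4.87*g^2 + 4.15*g - 1.69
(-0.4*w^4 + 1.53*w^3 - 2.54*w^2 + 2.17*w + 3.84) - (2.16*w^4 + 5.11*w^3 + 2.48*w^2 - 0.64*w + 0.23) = -2.56*w^4 - 3.58*w^3 - 5.02*w^2 + 2.81*w + 3.61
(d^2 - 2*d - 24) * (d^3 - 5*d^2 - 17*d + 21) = d^5 - 7*d^4 - 31*d^3 + 175*d^2 + 366*d - 504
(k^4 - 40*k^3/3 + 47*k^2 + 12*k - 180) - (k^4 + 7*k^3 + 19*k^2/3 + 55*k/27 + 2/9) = -61*k^3/3 + 122*k^2/3 + 269*k/27 - 1622/9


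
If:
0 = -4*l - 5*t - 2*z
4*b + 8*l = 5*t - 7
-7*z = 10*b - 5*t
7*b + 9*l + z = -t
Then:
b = 833/844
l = -665/844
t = 196/211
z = -315/422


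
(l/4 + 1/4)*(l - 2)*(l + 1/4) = l^3/4 - 3*l^2/16 - 9*l/16 - 1/8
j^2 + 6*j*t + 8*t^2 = (j + 2*t)*(j + 4*t)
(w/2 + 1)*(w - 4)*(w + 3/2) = w^3/2 - w^2/4 - 11*w/2 - 6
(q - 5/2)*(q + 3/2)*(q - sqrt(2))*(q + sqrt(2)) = q^4 - q^3 - 23*q^2/4 + 2*q + 15/2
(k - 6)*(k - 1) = k^2 - 7*k + 6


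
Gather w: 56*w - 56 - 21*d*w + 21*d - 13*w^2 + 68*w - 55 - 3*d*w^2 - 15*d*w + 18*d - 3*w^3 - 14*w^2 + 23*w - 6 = 39*d - 3*w^3 + w^2*(-3*d - 27) + w*(147 - 36*d) - 117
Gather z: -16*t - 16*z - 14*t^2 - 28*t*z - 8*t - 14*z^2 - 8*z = -14*t^2 - 24*t - 14*z^2 + z*(-28*t - 24)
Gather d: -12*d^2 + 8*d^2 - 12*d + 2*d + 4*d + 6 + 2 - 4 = -4*d^2 - 6*d + 4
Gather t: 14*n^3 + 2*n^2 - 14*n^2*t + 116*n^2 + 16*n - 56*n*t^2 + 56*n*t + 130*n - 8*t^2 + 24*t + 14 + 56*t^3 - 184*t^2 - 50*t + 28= 14*n^3 + 118*n^2 + 146*n + 56*t^3 + t^2*(-56*n - 192) + t*(-14*n^2 + 56*n - 26) + 42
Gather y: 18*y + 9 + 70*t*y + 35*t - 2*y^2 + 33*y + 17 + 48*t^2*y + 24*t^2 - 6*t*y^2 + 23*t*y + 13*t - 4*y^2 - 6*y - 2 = 24*t^2 + 48*t + y^2*(-6*t - 6) + y*(48*t^2 + 93*t + 45) + 24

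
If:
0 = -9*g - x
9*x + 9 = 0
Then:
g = 1/9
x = -1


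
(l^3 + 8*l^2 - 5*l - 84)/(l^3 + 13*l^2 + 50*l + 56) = (l - 3)/(l + 2)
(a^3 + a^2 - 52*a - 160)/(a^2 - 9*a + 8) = (a^2 + 9*a + 20)/(a - 1)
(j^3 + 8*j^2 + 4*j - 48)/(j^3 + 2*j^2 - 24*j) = (j^2 + 2*j - 8)/(j*(j - 4))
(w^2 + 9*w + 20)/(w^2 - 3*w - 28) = (w + 5)/(w - 7)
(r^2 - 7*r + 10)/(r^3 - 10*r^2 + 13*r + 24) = (r^2 - 7*r + 10)/(r^3 - 10*r^2 + 13*r + 24)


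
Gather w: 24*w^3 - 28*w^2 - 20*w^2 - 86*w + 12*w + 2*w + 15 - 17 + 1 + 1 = 24*w^3 - 48*w^2 - 72*w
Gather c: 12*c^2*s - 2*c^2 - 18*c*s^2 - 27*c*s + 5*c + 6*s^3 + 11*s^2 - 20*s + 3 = c^2*(12*s - 2) + c*(-18*s^2 - 27*s + 5) + 6*s^3 + 11*s^2 - 20*s + 3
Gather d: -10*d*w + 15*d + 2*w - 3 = d*(15 - 10*w) + 2*w - 3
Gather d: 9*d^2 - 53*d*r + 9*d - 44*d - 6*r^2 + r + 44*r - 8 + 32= 9*d^2 + d*(-53*r - 35) - 6*r^2 + 45*r + 24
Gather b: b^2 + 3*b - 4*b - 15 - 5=b^2 - b - 20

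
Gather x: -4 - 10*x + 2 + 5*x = -5*x - 2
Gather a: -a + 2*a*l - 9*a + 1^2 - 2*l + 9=a*(2*l - 10) - 2*l + 10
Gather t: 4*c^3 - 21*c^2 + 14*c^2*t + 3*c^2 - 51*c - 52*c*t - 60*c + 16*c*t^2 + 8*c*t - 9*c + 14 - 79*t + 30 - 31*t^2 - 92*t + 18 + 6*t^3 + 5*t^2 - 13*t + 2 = 4*c^3 - 18*c^2 - 120*c + 6*t^3 + t^2*(16*c - 26) + t*(14*c^2 - 44*c - 184) + 64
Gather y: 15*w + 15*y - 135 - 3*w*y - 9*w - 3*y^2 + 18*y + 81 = 6*w - 3*y^2 + y*(33 - 3*w) - 54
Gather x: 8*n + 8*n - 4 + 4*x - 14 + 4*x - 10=16*n + 8*x - 28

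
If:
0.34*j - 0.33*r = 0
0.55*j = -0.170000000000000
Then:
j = -0.31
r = -0.32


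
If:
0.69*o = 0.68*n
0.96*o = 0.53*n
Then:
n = 0.00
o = 0.00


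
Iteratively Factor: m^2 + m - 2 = (m + 2)*(m - 1)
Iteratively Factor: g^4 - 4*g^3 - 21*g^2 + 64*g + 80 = (g + 4)*(g^3 - 8*g^2 + 11*g + 20) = (g + 1)*(g + 4)*(g^2 - 9*g + 20) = (g - 4)*(g + 1)*(g + 4)*(g - 5)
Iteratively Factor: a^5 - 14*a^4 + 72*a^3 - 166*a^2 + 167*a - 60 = (a - 3)*(a^4 - 11*a^3 + 39*a^2 - 49*a + 20) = (a - 5)*(a - 3)*(a^3 - 6*a^2 + 9*a - 4) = (a - 5)*(a - 3)*(a - 1)*(a^2 - 5*a + 4) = (a - 5)*(a - 3)*(a - 1)^2*(a - 4)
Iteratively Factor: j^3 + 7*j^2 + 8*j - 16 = (j + 4)*(j^2 + 3*j - 4) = (j - 1)*(j + 4)*(j + 4)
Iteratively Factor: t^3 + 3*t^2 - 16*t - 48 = (t - 4)*(t^2 + 7*t + 12) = (t - 4)*(t + 4)*(t + 3)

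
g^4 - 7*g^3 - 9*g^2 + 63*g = g*(g - 7)*(g - 3)*(g + 3)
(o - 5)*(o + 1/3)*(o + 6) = o^3 + 4*o^2/3 - 89*o/3 - 10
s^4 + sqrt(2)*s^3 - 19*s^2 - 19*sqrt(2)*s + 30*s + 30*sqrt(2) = (s - 3)*(s - 2)*(s + 5)*(s + sqrt(2))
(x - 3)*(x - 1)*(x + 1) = x^3 - 3*x^2 - x + 3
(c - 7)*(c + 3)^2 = c^3 - c^2 - 33*c - 63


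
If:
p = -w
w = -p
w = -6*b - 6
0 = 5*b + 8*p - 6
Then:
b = -42/53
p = 66/53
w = -66/53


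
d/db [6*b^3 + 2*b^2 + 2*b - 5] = 18*b^2 + 4*b + 2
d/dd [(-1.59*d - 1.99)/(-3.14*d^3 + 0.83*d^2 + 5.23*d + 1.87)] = (-9.9852*d^3 - 17.4261*d^2 + 3.3034*d + 7.4344)/(9.8596*d^6 - 5.2124*d^5 - 32.1555*d^4 - 3.0618*d^3 + 30.4571*d^2 + 19.5602*d + 3.4969)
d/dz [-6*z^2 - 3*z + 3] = -12*z - 3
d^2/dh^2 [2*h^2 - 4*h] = 4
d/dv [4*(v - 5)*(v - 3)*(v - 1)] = 12*v^2 - 72*v + 92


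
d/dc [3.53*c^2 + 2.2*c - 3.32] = 7.06*c + 2.2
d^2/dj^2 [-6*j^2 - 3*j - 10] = -12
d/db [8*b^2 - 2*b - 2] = 16*b - 2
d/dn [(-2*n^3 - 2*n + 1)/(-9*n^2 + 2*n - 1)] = 2*n*(9*n^3 - 4*n^2 - 6*n + 9)/(81*n^4 - 36*n^3 + 22*n^2 - 4*n + 1)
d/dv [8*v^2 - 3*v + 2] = 16*v - 3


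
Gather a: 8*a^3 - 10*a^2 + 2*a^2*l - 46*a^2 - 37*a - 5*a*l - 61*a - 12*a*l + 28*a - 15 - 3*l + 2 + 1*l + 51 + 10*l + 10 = 8*a^3 + a^2*(2*l - 56) + a*(-17*l - 70) + 8*l + 48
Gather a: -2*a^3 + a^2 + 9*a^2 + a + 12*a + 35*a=-2*a^3 + 10*a^2 + 48*a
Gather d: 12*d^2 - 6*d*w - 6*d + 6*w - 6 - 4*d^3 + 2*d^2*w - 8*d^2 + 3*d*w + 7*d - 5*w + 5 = -4*d^3 + d^2*(2*w + 4) + d*(1 - 3*w) + w - 1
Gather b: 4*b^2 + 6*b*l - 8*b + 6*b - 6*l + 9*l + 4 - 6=4*b^2 + b*(6*l - 2) + 3*l - 2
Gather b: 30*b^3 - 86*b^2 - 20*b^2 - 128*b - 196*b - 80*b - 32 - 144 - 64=30*b^3 - 106*b^2 - 404*b - 240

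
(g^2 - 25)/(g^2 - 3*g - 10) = (g + 5)/(g + 2)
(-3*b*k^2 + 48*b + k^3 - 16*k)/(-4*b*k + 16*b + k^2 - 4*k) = (3*b*k + 12*b - k^2 - 4*k)/(4*b - k)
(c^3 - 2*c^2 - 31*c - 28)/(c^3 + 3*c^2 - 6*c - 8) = (c - 7)/(c - 2)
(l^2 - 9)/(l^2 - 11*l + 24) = (l + 3)/(l - 8)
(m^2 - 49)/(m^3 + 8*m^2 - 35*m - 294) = (m - 7)/(m^2 + m - 42)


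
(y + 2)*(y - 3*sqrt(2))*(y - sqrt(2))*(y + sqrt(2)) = y^4 - 3*sqrt(2)*y^3 + 2*y^3 - 6*sqrt(2)*y^2 - 2*y^2 - 4*y + 6*sqrt(2)*y + 12*sqrt(2)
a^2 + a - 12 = (a - 3)*(a + 4)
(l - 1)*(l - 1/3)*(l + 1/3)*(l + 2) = l^4 + l^3 - 19*l^2/9 - l/9 + 2/9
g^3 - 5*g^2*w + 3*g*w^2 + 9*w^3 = (g - 3*w)^2*(g + w)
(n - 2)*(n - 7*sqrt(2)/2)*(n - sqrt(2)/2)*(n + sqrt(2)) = n^4 - 3*sqrt(2)*n^3 - 2*n^3 - 9*n^2/2 + 6*sqrt(2)*n^2 + 7*sqrt(2)*n/2 + 9*n - 7*sqrt(2)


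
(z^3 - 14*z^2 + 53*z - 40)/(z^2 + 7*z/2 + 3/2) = 2*(z^3 - 14*z^2 + 53*z - 40)/(2*z^2 + 7*z + 3)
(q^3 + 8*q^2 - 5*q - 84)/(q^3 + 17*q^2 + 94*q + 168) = (q - 3)/(q + 6)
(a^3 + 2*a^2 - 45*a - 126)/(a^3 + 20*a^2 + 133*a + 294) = (a^2 - 4*a - 21)/(a^2 + 14*a + 49)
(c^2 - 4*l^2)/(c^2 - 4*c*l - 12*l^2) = (c - 2*l)/(c - 6*l)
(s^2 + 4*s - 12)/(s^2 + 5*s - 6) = (s - 2)/(s - 1)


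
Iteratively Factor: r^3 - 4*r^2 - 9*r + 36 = (r - 3)*(r^2 - r - 12) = (r - 4)*(r - 3)*(r + 3)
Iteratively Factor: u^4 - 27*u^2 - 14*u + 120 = (u + 4)*(u^3 - 4*u^2 - 11*u + 30) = (u - 5)*(u + 4)*(u^2 + u - 6) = (u - 5)*(u - 2)*(u + 4)*(u + 3)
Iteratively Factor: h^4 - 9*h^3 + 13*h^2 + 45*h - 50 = (h - 5)*(h^3 - 4*h^2 - 7*h + 10) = (h - 5)^2*(h^2 + h - 2) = (h - 5)^2*(h + 2)*(h - 1)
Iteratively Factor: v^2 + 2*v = (v)*(v + 2)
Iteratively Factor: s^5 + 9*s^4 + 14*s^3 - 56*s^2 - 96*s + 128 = (s - 1)*(s^4 + 10*s^3 + 24*s^2 - 32*s - 128) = (s - 1)*(s + 4)*(s^3 + 6*s^2 - 32) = (s - 1)*(s + 4)^2*(s^2 + 2*s - 8) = (s - 1)*(s + 4)^3*(s - 2)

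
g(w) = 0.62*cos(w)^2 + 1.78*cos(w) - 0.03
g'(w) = -1.24*sin(w)*cos(w) - 1.78*sin(w)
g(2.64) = -1.11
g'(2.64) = -0.33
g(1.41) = 0.27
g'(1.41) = -1.95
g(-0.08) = 2.36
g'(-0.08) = 0.24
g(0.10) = 2.35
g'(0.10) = -0.30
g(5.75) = 1.96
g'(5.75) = 1.45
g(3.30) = -1.18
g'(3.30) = 0.09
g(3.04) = -1.19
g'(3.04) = -0.06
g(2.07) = -0.74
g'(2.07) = -1.04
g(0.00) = 2.37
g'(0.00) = 0.00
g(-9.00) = -1.14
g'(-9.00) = 0.27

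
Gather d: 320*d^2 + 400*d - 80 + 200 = 320*d^2 + 400*d + 120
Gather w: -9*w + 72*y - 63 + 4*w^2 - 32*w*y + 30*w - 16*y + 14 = 4*w^2 + w*(21 - 32*y) + 56*y - 49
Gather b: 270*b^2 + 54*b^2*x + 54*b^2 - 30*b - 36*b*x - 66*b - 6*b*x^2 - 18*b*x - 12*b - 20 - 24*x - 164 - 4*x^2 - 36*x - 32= b^2*(54*x + 324) + b*(-6*x^2 - 54*x - 108) - 4*x^2 - 60*x - 216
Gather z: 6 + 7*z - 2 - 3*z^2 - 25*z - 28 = -3*z^2 - 18*z - 24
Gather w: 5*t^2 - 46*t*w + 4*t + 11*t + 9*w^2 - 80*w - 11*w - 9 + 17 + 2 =5*t^2 + 15*t + 9*w^2 + w*(-46*t - 91) + 10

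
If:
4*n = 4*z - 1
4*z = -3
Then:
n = -1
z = -3/4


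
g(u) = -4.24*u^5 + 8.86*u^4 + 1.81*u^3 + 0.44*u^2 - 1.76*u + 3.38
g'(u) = -21.2*u^4 + 35.44*u^3 + 5.43*u^2 + 0.88*u - 1.76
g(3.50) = -817.16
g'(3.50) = -1594.00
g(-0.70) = 7.05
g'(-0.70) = -16.96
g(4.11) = -2315.12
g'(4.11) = -3495.22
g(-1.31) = 44.82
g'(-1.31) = -135.70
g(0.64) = 3.94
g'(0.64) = 6.76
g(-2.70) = 1054.96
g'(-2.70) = -1788.77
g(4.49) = -3968.29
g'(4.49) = -5296.66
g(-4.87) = 16411.77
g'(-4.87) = -15895.45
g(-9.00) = 307233.59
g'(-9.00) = -164498.81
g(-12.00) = 1235728.82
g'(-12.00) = -500073.92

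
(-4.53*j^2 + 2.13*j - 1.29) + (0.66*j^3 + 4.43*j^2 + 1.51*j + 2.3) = 0.66*j^3 - 0.100000000000001*j^2 + 3.64*j + 1.01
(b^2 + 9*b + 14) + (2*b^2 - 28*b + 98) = 3*b^2 - 19*b + 112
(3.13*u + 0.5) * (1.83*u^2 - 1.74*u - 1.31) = 5.7279*u^3 - 4.5312*u^2 - 4.9703*u - 0.655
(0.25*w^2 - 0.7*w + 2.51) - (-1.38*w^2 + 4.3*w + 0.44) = 1.63*w^2 - 5.0*w + 2.07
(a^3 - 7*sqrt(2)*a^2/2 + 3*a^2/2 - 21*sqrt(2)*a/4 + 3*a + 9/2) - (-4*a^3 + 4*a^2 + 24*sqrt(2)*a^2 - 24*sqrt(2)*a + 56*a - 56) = 5*a^3 - 55*sqrt(2)*a^2/2 - 5*a^2/2 - 53*a + 75*sqrt(2)*a/4 + 121/2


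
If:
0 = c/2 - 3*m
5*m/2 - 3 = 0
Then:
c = 36/5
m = 6/5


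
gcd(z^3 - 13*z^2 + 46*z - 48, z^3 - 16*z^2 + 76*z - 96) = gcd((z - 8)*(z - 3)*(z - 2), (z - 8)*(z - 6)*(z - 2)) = z^2 - 10*z + 16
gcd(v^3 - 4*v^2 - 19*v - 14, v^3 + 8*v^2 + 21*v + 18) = v + 2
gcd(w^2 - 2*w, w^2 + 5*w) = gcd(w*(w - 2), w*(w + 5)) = w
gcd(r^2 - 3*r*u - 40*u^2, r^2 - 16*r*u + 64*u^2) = r - 8*u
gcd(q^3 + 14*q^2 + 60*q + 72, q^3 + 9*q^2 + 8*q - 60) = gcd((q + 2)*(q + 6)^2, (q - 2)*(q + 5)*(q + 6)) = q + 6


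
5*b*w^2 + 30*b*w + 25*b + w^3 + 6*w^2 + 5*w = (5*b + w)*(w + 1)*(w + 5)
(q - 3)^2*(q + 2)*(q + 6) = q^4 + 2*q^3 - 27*q^2 + 108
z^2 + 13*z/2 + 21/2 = (z + 3)*(z + 7/2)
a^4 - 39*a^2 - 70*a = a*(a - 7)*(a + 2)*(a + 5)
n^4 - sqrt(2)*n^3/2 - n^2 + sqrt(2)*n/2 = n*(n - 1)*(n + 1)*(n - sqrt(2)/2)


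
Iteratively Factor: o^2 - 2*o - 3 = (o + 1)*(o - 3)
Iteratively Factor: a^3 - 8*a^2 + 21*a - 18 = (a - 3)*(a^2 - 5*a + 6) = (a - 3)*(a - 2)*(a - 3)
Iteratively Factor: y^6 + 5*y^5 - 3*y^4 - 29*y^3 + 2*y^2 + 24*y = (y - 2)*(y^5 + 7*y^4 + 11*y^3 - 7*y^2 - 12*y) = (y - 2)*(y - 1)*(y^4 + 8*y^3 + 19*y^2 + 12*y) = (y - 2)*(y - 1)*(y + 4)*(y^3 + 4*y^2 + 3*y) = (y - 2)*(y - 1)*(y + 1)*(y + 4)*(y^2 + 3*y) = y*(y - 2)*(y - 1)*(y + 1)*(y + 4)*(y + 3)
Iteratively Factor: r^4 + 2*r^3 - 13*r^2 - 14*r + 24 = (r + 4)*(r^3 - 2*r^2 - 5*r + 6) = (r - 3)*(r + 4)*(r^2 + r - 2) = (r - 3)*(r - 1)*(r + 4)*(r + 2)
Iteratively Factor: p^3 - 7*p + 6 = (p + 3)*(p^2 - 3*p + 2) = (p - 2)*(p + 3)*(p - 1)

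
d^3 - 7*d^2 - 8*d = d*(d - 8)*(d + 1)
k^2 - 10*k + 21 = (k - 7)*(k - 3)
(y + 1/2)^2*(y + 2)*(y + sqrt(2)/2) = y^4 + sqrt(2)*y^3/2 + 3*y^3 + 3*sqrt(2)*y^2/2 + 9*y^2/4 + y/2 + 9*sqrt(2)*y/8 + sqrt(2)/4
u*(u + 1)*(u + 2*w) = u^3 + 2*u^2*w + u^2 + 2*u*w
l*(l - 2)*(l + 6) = l^3 + 4*l^2 - 12*l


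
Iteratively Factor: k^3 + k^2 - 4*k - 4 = (k - 2)*(k^2 + 3*k + 2) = (k - 2)*(k + 2)*(k + 1)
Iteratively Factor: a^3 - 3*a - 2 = (a - 2)*(a^2 + 2*a + 1) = (a - 2)*(a + 1)*(a + 1)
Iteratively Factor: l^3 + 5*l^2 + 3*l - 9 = (l - 1)*(l^2 + 6*l + 9) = (l - 1)*(l + 3)*(l + 3)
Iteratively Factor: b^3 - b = (b)*(b^2 - 1) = b*(b + 1)*(b - 1)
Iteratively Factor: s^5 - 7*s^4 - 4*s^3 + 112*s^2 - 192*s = (s)*(s^4 - 7*s^3 - 4*s^2 + 112*s - 192) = s*(s + 4)*(s^3 - 11*s^2 + 40*s - 48) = s*(s - 3)*(s + 4)*(s^2 - 8*s + 16) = s*(s - 4)*(s - 3)*(s + 4)*(s - 4)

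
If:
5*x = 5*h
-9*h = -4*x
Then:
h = 0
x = 0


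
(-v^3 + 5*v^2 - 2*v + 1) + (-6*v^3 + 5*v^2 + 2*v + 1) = -7*v^3 + 10*v^2 + 2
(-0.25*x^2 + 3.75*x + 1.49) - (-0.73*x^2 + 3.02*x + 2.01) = 0.48*x^2 + 0.73*x - 0.52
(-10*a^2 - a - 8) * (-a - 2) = 10*a^3 + 21*a^2 + 10*a + 16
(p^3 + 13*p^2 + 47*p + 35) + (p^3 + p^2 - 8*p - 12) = 2*p^3 + 14*p^2 + 39*p + 23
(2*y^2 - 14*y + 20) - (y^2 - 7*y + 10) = y^2 - 7*y + 10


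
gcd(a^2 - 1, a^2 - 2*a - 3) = a + 1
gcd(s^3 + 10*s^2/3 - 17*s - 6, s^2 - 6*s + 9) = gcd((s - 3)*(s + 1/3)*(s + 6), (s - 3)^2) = s - 3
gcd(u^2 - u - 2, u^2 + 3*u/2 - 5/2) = 1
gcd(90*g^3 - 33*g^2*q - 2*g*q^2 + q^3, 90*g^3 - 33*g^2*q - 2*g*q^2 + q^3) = 90*g^3 - 33*g^2*q - 2*g*q^2 + q^3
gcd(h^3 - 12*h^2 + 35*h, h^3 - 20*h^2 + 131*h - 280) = h^2 - 12*h + 35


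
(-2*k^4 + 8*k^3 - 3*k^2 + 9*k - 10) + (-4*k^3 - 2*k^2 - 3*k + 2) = -2*k^4 + 4*k^3 - 5*k^2 + 6*k - 8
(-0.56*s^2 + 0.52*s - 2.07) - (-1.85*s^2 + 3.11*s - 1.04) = 1.29*s^2 - 2.59*s - 1.03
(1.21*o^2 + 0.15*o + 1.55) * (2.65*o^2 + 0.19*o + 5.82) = 3.2065*o^4 + 0.6274*o^3 + 11.1782*o^2 + 1.1675*o + 9.021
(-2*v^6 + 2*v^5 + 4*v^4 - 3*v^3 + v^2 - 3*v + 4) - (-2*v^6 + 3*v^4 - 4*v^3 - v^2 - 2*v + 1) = 2*v^5 + v^4 + v^3 + 2*v^2 - v + 3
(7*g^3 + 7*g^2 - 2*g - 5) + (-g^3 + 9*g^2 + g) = 6*g^3 + 16*g^2 - g - 5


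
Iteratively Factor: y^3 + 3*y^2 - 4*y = (y - 1)*(y^2 + 4*y) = y*(y - 1)*(y + 4)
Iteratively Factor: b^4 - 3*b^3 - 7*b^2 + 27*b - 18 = (b - 2)*(b^3 - b^2 - 9*b + 9) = (b - 2)*(b - 1)*(b^2 - 9) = (b - 2)*(b - 1)*(b + 3)*(b - 3)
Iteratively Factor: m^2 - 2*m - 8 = (m + 2)*(m - 4)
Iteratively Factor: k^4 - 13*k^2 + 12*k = (k - 3)*(k^3 + 3*k^2 - 4*k) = k*(k - 3)*(k^2 + 3*k - 4) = k*(k - 3)*(k + 4)*(k - 1)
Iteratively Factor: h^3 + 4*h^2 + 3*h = (h + 3)*(h^2 + h) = (h + 1)*(h + 3)*(h)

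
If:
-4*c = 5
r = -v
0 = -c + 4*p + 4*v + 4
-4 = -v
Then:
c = -5/4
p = -85/16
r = -4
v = 4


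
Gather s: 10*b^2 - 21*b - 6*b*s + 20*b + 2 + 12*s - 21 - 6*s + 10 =10*b^2 - b + s*(6 - 6*b) - 9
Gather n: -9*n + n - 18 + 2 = -8*n - 16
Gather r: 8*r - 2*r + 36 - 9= 6*r + 27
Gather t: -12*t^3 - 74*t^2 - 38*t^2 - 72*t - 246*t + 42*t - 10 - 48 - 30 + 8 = -12*t^3 - 112*t^2 - 276*t - 80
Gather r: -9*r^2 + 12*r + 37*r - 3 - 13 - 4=-9*r^2 + 49*r - 20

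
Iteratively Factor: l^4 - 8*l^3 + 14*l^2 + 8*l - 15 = (l - 5)*(l^3 - 3*l^2 - l + 3) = (l - 5)*(l - 3)*(l^2 - 1) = (l - 5)*(l - 3)*(l - 1)*(l + 1)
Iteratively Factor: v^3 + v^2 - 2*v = (v)*(v^2 + v - 2) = v*(v + 2)*(v - 1)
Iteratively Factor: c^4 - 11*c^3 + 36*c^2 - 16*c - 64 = (c + 1)*(c^3 - 12*c^2 + 48*c - 64) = (c - 4)*(c + 1)*(c^2 - 8*c + 16) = (c - 4)^2*(c + 1)*(c - 4)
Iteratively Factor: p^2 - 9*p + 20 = (p - 4)*(p - 5)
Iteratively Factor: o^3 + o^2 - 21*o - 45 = (o + 3)*(o^2 - 2*o - 15) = (o - 5)*(o + 3)*(o + 3)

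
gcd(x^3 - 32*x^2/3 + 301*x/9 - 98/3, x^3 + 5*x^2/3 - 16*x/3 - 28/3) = x - 7/3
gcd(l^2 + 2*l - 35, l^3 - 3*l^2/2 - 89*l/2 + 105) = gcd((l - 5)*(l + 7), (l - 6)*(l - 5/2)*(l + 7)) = l + 7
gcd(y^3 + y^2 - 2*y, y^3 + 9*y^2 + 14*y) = y^2 + 2*y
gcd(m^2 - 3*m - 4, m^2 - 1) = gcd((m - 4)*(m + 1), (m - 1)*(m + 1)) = m + 1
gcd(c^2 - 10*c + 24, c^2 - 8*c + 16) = c - 4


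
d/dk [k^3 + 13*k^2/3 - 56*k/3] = 3*k^2 + 26*k/3 - 56/3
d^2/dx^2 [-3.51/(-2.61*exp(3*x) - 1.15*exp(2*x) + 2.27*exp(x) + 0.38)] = ((-82.4499*exp(2*x) - 16.146*exp(x) + 7.9677)*(2.61*exp(3*x) + 1.15*exp(2*x) - 2.27*exp(x) - 0.38) + 3.51*(7.83*exp(2*x) + 2.3*exp(x) - 2.27)*(15.66*exp(2*x) + 4.6*exp(x) - 4.54)*exp(x))*exp(x)/(2.61*exp(3*x) + 1.15*exp(2*x) - 2.27*exp(x) - 0.38)^3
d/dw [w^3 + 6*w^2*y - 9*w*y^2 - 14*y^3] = 3*w^2 + 12*w*y - 9*y^2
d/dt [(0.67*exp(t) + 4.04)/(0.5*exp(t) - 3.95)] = -4.6665*exp(t)/(0.5*exp(t) - 3.95)^2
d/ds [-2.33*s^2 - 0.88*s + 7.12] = -4.66*s - 0.88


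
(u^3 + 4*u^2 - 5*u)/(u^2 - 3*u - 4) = u*(-u^2 - 4*u + 5)/(-u^2 + 3*u + 4)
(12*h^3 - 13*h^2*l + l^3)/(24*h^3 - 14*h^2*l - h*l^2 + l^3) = (h - l)/(2*h - l)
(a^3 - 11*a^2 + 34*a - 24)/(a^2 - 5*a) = (a^3 - 11*a^2 + 34*a - 24)/(a*(a - 5))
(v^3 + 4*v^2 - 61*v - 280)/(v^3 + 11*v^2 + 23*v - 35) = (v - 8)/(v - 1)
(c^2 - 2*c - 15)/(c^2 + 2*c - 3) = (c - 5)/(c - 1)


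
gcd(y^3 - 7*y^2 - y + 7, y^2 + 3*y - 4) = y - 1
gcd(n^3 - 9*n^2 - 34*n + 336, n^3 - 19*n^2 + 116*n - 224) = n^2 - 15*n + 56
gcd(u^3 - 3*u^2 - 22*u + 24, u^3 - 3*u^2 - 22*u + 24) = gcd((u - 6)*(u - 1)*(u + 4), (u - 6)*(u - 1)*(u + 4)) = u^3 - 3*u^2 - 22*u + 24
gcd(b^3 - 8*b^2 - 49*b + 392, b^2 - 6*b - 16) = b - 8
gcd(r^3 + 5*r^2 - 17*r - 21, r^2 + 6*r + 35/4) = 1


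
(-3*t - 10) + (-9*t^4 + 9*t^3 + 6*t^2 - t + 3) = -9*t^4 + 9*t^3 + 6*t^2 - 4*t - 7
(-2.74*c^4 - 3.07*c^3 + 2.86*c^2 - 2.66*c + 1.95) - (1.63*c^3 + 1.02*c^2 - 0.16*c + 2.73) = -2.74*c^4 - 4.7*c^3 + 1.84*c^2 - 2.5*c - 0.78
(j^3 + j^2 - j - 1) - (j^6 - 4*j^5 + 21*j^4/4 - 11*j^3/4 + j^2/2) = -j^6 + 4*j^5 - 21*j^4/4 + 15*j^3/4 + j^2/2 - j - 1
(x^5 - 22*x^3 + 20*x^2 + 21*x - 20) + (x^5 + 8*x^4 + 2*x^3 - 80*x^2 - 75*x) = 2*x^5 + 8*x^4 - 20*x^3 - 60*x^2 - 54*x - 20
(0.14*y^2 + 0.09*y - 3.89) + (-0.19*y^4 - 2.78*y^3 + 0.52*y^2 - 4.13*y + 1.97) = -0.19*y^4 - 2.78*y^3 + 0.66*y^2 - 4.04*y - 1.92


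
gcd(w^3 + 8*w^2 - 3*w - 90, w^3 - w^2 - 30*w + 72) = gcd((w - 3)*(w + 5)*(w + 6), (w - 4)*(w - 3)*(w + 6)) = w^2 + 3*w - 18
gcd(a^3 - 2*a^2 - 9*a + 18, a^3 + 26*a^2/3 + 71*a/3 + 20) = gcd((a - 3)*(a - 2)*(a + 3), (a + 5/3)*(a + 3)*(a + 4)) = a + 3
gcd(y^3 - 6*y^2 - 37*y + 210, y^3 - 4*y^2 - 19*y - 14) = y - 7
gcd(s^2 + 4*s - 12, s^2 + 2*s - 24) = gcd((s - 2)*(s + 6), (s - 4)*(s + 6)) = s + 6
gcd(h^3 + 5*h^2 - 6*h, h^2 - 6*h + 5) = h - 1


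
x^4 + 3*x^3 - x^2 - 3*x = x*(x - 1)*(x + 1)*(x + 3)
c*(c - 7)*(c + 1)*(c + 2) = c^4 - 4*c^3 - 19*c^2 - 14*c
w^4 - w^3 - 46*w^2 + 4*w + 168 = (w - 7)*(w - 2)*(w + 2)*(w + 6)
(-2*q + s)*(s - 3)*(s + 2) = -2*q*s^2 + 2*q*s + 12*q + s^3 - s^2 - 6*s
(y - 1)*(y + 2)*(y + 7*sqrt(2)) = y^3 + y^2 + 7*sqrt(2)*y^2 - 2*y + 7*sqrt(2)*y - 14*sqrt(2)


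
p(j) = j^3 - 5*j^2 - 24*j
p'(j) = 3*j^2 - 10*j - 24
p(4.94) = -120.02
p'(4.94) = -0.19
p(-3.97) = -46.10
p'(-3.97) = 62.98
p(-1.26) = 20.30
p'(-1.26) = -6.64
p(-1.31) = 20.61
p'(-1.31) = -5.75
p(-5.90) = -237.83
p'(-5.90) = 139.43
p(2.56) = -77.43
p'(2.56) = -29.94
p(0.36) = -9.24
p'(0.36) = -27.21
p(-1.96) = 20.30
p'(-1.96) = 7.12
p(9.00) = 108.00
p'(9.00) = 129.00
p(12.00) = 720.00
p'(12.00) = 288.00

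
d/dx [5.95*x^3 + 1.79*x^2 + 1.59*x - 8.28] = 17.85*x^2 + 3.58*x + 1.59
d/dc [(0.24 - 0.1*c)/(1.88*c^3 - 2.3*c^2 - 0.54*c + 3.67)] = (0.376*c^3 - 1.5836*c^2 + 1.104*c - 0.2374)/(3.5344*c^6 - 8.648*c^5 + 3.2596*c^4 + 16.2832*c^3 - 16.5904*c^2 - 3.9636*c + 13.4689)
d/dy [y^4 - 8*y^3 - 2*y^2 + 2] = 4*y*(y^2 - 6*y - 1)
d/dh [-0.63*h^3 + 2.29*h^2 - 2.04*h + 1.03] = -1.89*h^2 + 4.58*h - 2.04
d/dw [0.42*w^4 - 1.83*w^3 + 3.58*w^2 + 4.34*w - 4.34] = 1.68*w^3 - 5.49*w^2 + 7.16*w + 4.34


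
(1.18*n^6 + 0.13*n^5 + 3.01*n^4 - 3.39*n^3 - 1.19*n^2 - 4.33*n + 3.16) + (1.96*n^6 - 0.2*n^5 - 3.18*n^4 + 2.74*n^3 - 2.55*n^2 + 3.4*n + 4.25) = 3.14*n^6 - 0.07*n^5 - 0.17*n^4 - 0.65*n^3 - 3.74*n^2 - 0.93*n + 7.41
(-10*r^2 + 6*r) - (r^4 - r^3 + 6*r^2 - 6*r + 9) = -r^4 + r^3 - 16*r^2 + 12*r - 9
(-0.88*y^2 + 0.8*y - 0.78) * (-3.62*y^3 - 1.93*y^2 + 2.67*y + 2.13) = 3.1856*y^5 - 1.1976*y^4 - 1.07*y^3 + 1.767*y^2 - 0.3786*y - 1.6614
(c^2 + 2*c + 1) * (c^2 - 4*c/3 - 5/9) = c^4 + 2*c^3/3 - 20*c^2/9 - 22*c/9 - 5/9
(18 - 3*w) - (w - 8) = 26 - 4*w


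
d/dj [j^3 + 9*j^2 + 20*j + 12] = 3*j^2 + 18*j + 20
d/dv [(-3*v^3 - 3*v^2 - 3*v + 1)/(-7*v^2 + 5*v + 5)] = (21*v^4 - 30*v^3 - 81*v^2 - 16*v - 20)/(49*v^4 - 70*v^3 - 45*v^2 + 50*v + 25)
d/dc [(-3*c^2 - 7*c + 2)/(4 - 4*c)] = (3*c^2 - 6*c - 5)/(4*(c^2 - 2*c + 1))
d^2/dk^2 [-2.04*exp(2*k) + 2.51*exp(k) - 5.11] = (2.51 - 8.16*exp(k))*exp(k)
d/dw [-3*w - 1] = -3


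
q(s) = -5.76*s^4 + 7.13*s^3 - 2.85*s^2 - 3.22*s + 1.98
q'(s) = -23.04*s^3 + 21.39*s^2 - 5.7*s - 3.22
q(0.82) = -1.25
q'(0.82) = -6.21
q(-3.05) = -715.46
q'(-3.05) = 866.85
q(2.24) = -84.41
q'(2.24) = -167.62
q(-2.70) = -456.55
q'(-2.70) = 621.60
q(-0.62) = 0.33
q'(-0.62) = 14.03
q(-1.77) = -97.32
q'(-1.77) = 201.64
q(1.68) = -23.55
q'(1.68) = -61.67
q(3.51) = -610.39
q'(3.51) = -756.03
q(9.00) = -32851.44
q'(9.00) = -15118.09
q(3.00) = -307.38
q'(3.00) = -449.89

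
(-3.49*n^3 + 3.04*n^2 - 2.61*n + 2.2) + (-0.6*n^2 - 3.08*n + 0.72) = -3.49*n^3 + 2.44*n^2 - 5.69*n + 2.92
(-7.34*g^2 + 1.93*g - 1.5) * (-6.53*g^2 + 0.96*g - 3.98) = 47.9302*g^4 - 19.6493*g^3 + 40.861*g^2 - 9.1214*g + 5.97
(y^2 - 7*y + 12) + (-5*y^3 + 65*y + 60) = -5*y^3 + y^2 + 58*y + 72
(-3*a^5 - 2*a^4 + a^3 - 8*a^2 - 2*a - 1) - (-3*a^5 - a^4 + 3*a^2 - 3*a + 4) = -a^4 + a^3 - 11*a^2 + a - 5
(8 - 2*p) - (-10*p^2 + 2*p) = 10*p^2 - 4*p + 8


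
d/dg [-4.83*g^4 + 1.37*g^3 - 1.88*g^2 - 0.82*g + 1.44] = -19.32*g^3 + 4.11*g^2 - 3.76*g - 0.82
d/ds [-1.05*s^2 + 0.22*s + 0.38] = 0.22 - 2.1*s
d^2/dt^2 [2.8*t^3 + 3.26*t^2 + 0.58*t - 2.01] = 16.8*t + 6.52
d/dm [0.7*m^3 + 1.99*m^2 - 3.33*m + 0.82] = 2.1*m^2 + 3.98*m - 3.33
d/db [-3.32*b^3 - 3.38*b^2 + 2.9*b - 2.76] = -9.96*b^2 - 6.76*b + 2.9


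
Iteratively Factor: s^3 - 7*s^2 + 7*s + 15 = (s - 3)*(s^2 - 4*s - 5) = (s - 5)*(s - 3)*(s + 1)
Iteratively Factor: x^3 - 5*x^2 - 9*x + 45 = (x - 3)*(x^2 - 2*x - 15) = (x - 3)*(x + 3)*(x - 5)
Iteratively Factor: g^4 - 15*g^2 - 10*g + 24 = (g + 3)*(g^3 - 3*g^2 - 6*g + 8) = (g + 2)*(g + 3)*(g^2 - 5*g + 4) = (g - 4)*(g + 2)*(g + 3)*(g - 1)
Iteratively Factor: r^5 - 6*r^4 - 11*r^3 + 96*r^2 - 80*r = (r)*(r^4 - 6*r^3 - 11*r^2 + 96*r - 80) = r*(r - 1)*(r^3 - 5*r^2 - 16*r + 80) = r*(r - 1)*(r + 4)*(r^2 - 9*r + 20) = r*(r - 5)*(r - 1)*(r + 4)*(r - 4)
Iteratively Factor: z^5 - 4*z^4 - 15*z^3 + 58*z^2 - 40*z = (z - 2)*(z^4 - 2*z^3 - 19*z^2 + 20*z) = (z - 2)*(z - 1)*(z^3 - z^2 - 20*z) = (z - 2)*(z - 1)*(z + 4)*(z^2 - 5*z) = (z - 5)*(z - 2)*(z - 1)*(z + 4)*(z)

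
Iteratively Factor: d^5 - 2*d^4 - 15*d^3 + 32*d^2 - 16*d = (d - 1)*(d^4 - d^3 - 16*d^2 + 16*d) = (d - 4)*(d - 1)*(d^3 + 3*d^2 - 4*d) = d*(d - 4)*(d - 1)*(d^2 + 3*d - 4) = d*(d - 4)*(d - 1)*(d + 4)*(d - 1)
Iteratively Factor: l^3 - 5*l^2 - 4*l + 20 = (l - 2)*(l^2 - 3*l - 10) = (l - 5)*(l - 2)*(l + 2)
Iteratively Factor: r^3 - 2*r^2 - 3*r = (r + 1)*(r^2 - 3*r) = (r - 3)*(r + 1)*(r)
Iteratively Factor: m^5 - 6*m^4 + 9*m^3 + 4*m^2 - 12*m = (m - 3)*(m^4 - 3*m^3 + 4*m) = (m - 3)*(m - 2)*(m^3 - m^2 - 2*m) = m*(m - 3)*(m - 2)*(m^2 - m - 2) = m*(m - 3)*(m - 2)*(m + 1)*(m - 2)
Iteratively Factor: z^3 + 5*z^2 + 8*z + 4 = (z + 2)*(z^2 + 3*z + 2) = (z + 2)^2*(z + 1)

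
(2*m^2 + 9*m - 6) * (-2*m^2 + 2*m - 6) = -4*m^4 - 14*m^3 + 18*m^2 - 66*m + 36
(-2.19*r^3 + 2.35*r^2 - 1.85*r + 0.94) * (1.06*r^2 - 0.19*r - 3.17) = -2.3214*r^5 + 2.9071*r^4 + 4.5348*r^3 - 6.1016*r^2 + 5.6859*r - 2.9798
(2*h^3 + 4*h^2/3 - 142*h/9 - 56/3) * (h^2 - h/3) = 2*h^5 + 2*h^4/3 - 146*h^3/9 - 362*h^2/27 + 56*h/9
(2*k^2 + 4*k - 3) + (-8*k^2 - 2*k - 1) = -6*k^2 + 2*k - 4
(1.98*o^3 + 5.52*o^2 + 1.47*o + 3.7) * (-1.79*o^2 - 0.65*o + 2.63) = -3.5442*o^5 - 11.1678*o^4 - 1.0119*o^3 + 6.9391*o^2 + 1.4611*o + 9.731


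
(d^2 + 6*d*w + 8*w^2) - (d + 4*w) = d^2 + 6*d*w - d + 8*w^2 - 4*w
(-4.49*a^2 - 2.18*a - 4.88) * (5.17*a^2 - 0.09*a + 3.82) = -23.2133*a^4 - 10.8665*a^3 - 42.1852*a^2 - 7.8884*a - 18.6416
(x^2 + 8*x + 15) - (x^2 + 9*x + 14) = 1 - x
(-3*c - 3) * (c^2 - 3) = -3*c^3 - 3*c^2 + 9*c + 9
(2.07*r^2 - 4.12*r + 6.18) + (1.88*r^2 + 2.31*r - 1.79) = 3.95*r^2 - 1.81*r + 4.39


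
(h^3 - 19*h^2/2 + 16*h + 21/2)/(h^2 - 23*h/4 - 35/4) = 2*(2*h^2 - 5*h - 3)/(4*h + 5)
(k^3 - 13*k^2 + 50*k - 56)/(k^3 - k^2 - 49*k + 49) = (k^2 - 6*k + 8)/(k^2 + 6*k - 7)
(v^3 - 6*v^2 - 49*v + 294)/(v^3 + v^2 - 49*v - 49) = (v - 6)/(v + 1)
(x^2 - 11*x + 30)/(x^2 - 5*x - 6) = (x - 5)/(x + 1)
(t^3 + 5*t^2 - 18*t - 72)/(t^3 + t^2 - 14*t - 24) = (t + 6)/(t + 2)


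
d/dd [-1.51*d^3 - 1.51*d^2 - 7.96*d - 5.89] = -4.53*d^2 - 3.02*d - 7.96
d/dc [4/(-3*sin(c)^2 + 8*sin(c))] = 8*(3*sin(c) - 4)*cos(c)/((3*sin(c) - 8)^2*sin(c)^2)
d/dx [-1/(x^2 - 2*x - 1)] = 2*(x - 1)/(-x^2 + 2*x + 1)^2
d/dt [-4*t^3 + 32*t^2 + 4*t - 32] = -12*t^2 + 64*t + 4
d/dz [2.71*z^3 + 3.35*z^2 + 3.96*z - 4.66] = 8.13*z^2 + 6.7*z + 3.96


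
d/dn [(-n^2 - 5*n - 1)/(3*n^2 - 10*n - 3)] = (25*n^2 + 12*n + 5)/(9*n^4 - 60*n^3 + 82*n^2 + 60*n + 9)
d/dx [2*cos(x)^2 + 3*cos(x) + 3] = -(4*cos(x) + 3)*sin(x)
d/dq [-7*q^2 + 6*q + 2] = 6 - 14*q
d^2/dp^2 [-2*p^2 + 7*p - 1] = -4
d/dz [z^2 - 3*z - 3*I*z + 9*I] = 2*z - 3 - 3*I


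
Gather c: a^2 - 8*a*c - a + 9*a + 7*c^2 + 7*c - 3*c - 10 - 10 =a^2 + 8*a + 7*c^2 + c*(4 - 8*a) - 20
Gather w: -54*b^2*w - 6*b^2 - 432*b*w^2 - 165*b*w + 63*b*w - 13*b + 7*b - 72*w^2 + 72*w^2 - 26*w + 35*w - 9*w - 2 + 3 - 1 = -6*b^2 - 432*b*w^2 - 6*b + w*(-54*b^2 - 102*b)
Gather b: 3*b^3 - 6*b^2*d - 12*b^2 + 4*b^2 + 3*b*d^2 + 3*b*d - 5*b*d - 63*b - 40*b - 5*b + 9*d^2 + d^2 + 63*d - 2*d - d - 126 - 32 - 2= 3*b^3 + b^2*(-6*d - 8) + b*(3*d^2 - 2*d - 108) + 10*d^2 + 60*d - 160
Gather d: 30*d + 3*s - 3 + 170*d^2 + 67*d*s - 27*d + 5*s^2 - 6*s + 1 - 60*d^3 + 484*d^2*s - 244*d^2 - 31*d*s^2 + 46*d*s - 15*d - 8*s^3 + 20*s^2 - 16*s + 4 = -60*d^3 + d^2*(484*s - 74) + d*(-31*s^2 + 113*s - 12) - 8*s^3 + 25*s^2 - 19*s + 2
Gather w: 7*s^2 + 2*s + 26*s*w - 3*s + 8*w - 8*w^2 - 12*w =7*s^2 - s - 8*w^2 + w*(26*s - 4)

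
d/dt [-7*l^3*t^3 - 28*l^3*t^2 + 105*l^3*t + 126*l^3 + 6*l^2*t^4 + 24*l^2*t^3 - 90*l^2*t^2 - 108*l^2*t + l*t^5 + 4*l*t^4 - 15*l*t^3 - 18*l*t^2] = l*(-21*l^2*t^2 - 56*l^2*t + 105*l^2 + 24*l*t^3 + 72*l*t^2 - 180*l*t - 108*l + 5*t^4 + 16*t^3 - 45*t^2 - 36*t)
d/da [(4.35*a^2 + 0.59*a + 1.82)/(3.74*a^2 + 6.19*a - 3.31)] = (24.7199*a^2 - 42.4106*a - 13.2187)/(13.9876*a^4 + 46.3012*a^3 + 13.5573*a^2 - 40.9778*a + 10.9561)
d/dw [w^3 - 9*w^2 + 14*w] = 3*w^2 - 18*w + 14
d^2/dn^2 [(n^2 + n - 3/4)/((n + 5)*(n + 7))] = 11*(-4*n^3 - 39*n^2 - 48*n + 263)/(2*(n^6 + 36*n^5 + 537*n^4 + 4248*n^3 + 18795*n^2 + 44100*n + 42875))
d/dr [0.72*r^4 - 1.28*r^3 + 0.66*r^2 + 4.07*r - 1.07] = 2.88*r^3 - 3.84*r^2 + 1.32*r + 4.07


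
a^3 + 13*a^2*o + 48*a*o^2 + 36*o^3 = (a + o)*(a + 6*o)^2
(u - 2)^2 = u^2 - 4*u + 4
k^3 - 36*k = k*(k - 6)*(k + 6)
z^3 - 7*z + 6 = (z - 2)*(z - 1)*(z + 3)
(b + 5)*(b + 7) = b^2 + 12*b + 35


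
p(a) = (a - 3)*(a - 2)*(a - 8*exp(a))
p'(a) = (1 - 8*exp(a))*(a - 3)*(a - 2) + (a - 3)*(a - 8*exp(a)) + (a - 2)*(a - 8*exp(a))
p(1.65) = -18.90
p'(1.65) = 48.80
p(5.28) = -11708.77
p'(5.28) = -20445.96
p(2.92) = 10.70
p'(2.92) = -111.30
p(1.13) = -38.45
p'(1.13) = 26.10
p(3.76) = -454.55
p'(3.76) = -1314.61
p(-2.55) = -80.17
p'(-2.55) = 41.54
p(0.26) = -48.23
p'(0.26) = 0.62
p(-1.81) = -57.16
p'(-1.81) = 21.22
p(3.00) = 0.00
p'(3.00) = -157.68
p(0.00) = -48.00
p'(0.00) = -2.00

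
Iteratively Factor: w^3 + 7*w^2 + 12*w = (w)*(w^2 + 7*w + 12) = w*(w + 4)*(w + 3)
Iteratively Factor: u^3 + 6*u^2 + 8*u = (u + 4)*(u^2 + 2*u) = u*(u + 4)*(u + 2)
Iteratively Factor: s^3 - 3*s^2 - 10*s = (s)*(s^2 - 3*s - 10) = s*(s - 5)*(s + 2)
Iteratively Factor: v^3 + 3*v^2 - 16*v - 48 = (v + 3)*(v^2 - 16) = (v - 4)*(v + 3)*(v + 4)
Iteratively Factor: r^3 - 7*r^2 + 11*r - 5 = (r - 1)*(r^2 - 6*r + 5) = (r - 5)*(r - 1)*(r - 1)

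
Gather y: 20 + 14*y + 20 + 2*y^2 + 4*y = 2*y^2 + 18*y + 40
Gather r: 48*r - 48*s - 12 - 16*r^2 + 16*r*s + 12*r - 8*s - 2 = -16*r^2 + r*(16*s + 60) - 56*s - 14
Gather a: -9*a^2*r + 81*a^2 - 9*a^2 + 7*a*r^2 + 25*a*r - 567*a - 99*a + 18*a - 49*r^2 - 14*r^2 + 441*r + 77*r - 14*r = a^2*(72 - 9*r) + a*(7*r^2 + 25*r - 648) - 63*r^2 + 504*r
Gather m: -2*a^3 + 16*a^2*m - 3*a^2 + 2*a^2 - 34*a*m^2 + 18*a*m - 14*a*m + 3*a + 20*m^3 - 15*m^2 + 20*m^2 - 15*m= -2*a^3 - a^2 + 3*a + 20*m^3 + m^2*(5 - 34*a) + m*(16*a^2 + 4*a - 15)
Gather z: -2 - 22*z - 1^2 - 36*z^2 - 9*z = -36*z^2 - 31*z - 3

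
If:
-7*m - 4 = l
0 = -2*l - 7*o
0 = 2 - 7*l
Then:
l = 2/7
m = -30/49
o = -4/49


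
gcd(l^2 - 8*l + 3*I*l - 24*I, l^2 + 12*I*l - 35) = 1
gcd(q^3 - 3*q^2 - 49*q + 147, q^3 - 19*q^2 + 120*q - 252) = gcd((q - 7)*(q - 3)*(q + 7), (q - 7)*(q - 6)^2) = q - 7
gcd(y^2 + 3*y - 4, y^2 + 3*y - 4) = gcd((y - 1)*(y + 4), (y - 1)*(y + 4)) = y^2 + 3*y - 4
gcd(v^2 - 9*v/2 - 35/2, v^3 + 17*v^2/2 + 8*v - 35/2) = v + 5/2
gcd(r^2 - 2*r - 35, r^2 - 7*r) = r - 7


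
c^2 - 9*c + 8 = (c - 8)*(c - 1)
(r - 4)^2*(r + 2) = r^3 - 6*r^2 + 32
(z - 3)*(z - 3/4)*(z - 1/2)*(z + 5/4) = z^4 - 3*z^3 - 19*z^2/16 + 129*z/32 - 45/32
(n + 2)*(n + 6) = n^2 + 8*n + 12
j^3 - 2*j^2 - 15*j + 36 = (j - 3)^2*(j + 4)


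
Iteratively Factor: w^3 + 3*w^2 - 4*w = (w - 1)*(w^2 + 4*w) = (w - 1)*(w + 4)*(w)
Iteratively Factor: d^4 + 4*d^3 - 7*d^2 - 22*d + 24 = (d - 1)*(d^3 + 5*d^2 - 2*d - 24) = (d - 1)*(d + 4)*(d^2 + d - 6) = (d - 2)*(d - 1)*(d + 4)*(d + 3)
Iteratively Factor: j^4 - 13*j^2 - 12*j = (j - 4)*(j^3 + 4*j^2 + 3*j) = j*(j - 4)*(j^2 + 4*j + 3) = j*(j - 4)*(j + 3)*(j + 1)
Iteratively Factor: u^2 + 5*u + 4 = (u + 1)*(u + 4)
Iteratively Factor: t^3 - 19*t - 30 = (t + 2)*(t^2 - 2*t - 15) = (t - 5)*(t + 2)*(t + 3)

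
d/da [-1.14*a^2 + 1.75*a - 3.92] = 1.75 - 2.28*a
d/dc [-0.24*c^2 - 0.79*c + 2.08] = -0.48*c - 0.79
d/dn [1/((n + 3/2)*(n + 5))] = 2*(-4*n - 13)/(4*n^4 + 52*n^3 + 229*n^2 + 390*n + 225)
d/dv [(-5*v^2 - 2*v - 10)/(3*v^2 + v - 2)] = (v^2 + 80*v + 14)/(9*v^4 + 6*v^3 - 11*v^2 - 4*v + 4)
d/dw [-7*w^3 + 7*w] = 7 - 21*w^2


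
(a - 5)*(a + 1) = a^2 - 4*a - 5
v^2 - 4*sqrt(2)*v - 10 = (v - 5*sqrt(2))*(v + sqrt(2))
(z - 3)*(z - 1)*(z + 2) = z^3 - 2*z^2 - 5*z + 6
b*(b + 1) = b^2 + b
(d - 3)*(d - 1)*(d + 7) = d^3 + 3*d^2 - 25*d + 21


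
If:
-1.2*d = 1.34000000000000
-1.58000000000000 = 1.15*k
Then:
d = -1.12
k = -1.37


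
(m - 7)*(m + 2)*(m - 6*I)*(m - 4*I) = m^4 - 5*m^3 - 10*I*m^3 - 38*m^2 + 50*I*m^2 + 120*m + 140*I*m + 336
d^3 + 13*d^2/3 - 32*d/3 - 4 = (d - 2)*(d + 1/3)*(d + 6)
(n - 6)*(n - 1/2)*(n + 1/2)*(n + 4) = n^4 - 2*n^3 - 97*n^2/4 + n/2 + 6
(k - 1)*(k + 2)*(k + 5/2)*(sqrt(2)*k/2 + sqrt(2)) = sqrt(2)*k^4/2 + 11*sqrt(2)*k^3/4 + 15*sqrt(2)*k^2/4 - 2*sqrt(2)*k - 5*sqrt(2)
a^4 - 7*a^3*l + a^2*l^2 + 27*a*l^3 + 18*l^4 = (a - 6*l)*(a - 3*l)*(a + l)^2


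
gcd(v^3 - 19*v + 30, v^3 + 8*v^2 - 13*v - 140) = v + 5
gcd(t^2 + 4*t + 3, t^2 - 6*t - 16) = 1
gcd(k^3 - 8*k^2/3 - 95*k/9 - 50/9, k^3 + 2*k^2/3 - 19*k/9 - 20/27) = k + 5/3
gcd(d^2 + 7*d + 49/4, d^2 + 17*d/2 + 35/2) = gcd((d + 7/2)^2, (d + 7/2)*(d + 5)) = d + 7/2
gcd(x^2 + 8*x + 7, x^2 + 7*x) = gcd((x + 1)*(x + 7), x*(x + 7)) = x + 7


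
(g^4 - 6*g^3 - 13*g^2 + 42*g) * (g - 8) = g^5 - 14*g^4 + 35*g^3 + 146*g^2 - 336*g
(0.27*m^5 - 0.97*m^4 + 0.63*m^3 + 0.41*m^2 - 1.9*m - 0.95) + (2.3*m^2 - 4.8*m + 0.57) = 0.27*m^5 - 0.97*m^4 + 0.63*m^3 + 2.71*m^2 - 6.7*m - 0.38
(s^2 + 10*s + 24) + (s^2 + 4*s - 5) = 2*s^2 + 14*s + 19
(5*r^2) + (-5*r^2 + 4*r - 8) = 4*r - 8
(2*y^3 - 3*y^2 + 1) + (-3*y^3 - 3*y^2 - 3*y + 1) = -y^3 - 6*y^2 - 3*y + 2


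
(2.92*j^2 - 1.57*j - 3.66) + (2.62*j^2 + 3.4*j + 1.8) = 5.54*j^2 + 1.83*j - 1.86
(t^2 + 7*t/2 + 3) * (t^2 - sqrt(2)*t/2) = t^4 - sqrt(2)*t^3/2 + 7*t^3/2 - 7*sqrt(2)*t^2/4 + 3*t^2 - 3*sqrt(2)*t/2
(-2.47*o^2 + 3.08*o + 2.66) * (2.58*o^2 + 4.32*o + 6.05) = -6.3726*o^4 - 2.724*o^3 + 5.2249*o^2 + 30.1252*o + 16.093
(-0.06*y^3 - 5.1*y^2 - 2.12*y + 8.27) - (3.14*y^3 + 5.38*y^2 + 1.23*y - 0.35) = -3.2*y^3 - 10.48*y^2 - 3.35*y + 8.62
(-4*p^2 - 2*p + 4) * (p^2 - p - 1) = -4*p^4 + 2*p^3 + 10*p^2 - 2*p - 4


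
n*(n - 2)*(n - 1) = n^3 - 3*n^2 + 2*n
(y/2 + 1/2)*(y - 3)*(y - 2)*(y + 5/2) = y^4/2 - 3*y^3/4 - 9*y^2/2 + 17*y/4 + 15/2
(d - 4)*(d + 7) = d^2 + 3*d - 28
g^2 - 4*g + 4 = (g - 2)^2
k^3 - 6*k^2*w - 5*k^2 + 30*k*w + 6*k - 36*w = (k - 3)*(k - 2)*(k - 6*w)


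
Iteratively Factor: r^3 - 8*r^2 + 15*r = (r - 5)*(r^2 - 3*r) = (r - 5)*(r - 3)*(r)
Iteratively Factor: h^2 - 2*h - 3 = (h + 1)*(h - 3)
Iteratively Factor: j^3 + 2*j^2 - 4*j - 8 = (j + 2)*(j^2 - 4) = (j - 2)*(j + 2)*(j + 2)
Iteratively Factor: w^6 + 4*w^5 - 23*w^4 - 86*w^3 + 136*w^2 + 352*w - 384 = (w - 1)*(w^5 + 5*w^4 - 18*w^3 - 104*w^2 + 32*w + 384) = (w - 1)*(w + 3)*(w^4 + 2*w^3 - 24*w^2 - 32*w + 128) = (w - 1)*(w + 3)*(w + 4)*(w^3 - 2*w^2 - 16*w + 32) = (w - 1)*(w + 3)*(w + 4)^2*(w^2 - 6*w + 8) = (w - 2)*(w - 1)*(w + 3)*(w + 4)^2*(w - 4)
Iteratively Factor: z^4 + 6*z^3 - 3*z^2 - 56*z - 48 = (z - 3)*(z^3 + 9*z^2 + 24*z + 16) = (z - 3)*(z + 4)*(z^2 + 5*z + 4) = (z - 3)*(z + 1)*(z + 4)*(z + 4)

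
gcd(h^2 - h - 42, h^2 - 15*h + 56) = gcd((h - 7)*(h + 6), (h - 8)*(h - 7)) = h - 7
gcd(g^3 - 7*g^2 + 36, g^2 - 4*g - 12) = g^2 - 4*g - 12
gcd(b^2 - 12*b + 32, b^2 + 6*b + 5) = 1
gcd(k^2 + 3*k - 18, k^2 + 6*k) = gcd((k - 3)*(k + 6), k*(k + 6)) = k + 6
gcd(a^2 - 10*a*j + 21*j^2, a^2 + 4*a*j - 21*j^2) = a - 3*j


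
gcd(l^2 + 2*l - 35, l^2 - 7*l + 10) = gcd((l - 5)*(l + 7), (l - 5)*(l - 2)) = l - 5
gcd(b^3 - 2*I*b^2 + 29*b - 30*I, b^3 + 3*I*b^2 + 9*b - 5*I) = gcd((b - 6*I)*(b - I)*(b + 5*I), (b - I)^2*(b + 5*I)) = b^2 + 4*I*b + 5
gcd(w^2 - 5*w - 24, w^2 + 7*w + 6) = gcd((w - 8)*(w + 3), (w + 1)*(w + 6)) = 1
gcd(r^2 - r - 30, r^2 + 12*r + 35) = r + 5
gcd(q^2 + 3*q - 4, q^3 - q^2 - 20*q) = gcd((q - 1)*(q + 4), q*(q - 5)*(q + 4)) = q + 4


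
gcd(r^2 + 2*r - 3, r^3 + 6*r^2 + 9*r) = r + 3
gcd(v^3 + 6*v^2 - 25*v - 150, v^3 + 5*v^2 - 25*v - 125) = v^2 - 25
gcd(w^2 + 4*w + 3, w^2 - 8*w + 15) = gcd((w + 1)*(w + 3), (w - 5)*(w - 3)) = 1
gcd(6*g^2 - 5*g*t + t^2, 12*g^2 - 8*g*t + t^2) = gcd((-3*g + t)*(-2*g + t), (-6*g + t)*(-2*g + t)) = -2*g + t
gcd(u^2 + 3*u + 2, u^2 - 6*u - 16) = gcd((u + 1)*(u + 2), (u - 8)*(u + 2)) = u + 2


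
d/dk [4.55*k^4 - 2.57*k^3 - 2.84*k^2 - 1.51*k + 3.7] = 18.2*k^3 - 7.71*k^2 - 5.68*k - 1.51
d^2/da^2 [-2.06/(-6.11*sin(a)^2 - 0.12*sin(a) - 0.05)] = (-307.616504*sin(a)^4 - 4.531176*sin(a)^3 + 463.912412*sin(a)^2 + 9.074712*sin(a) - 1.199332)/(6.11*sin(a)^2 + 0.12*sin(a) + 0.05)^3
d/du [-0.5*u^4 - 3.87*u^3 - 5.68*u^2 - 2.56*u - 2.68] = -2.0*u^3 - 11.61*u^2 - 11.36*u - 2.56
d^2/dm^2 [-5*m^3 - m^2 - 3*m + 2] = -30*m - 2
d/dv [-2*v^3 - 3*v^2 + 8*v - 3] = -6*v^2 - 6*v + 8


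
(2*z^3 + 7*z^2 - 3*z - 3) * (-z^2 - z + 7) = -2*z^5 - 9*z^4 + 10*z^3 + 55*z^2 - 18*z - 21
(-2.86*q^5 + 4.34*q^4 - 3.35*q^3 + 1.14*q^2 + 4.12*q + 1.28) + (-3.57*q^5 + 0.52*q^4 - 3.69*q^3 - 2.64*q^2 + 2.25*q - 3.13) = -6.43*q^5 + 4.86*q^4 - 7.04*q^3 - 1.5*q^2 + 6.37*q - 1.85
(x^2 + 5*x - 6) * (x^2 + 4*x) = x^4 + 9*x^3 + 14*x^2 - 24*x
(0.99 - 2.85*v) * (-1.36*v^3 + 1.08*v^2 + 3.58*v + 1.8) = 3.876*v^4 - 4.4244*v^3 - 9.1338*v^2 - 1.5858*v + 1.782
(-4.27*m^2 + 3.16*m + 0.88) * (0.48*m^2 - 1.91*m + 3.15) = -2.0496*m^4 + 9.6725*m^3 - 19.0637*m^2 + 8.2732*m + 2.772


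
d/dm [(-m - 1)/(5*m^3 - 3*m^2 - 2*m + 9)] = (-5*m^3 + 3*m^2 + 2*m - (m + 1)*(-15*m^2 + 6*m + 2) - 9)/(5*m^3 - 3*m^2 - 2*m + 9)^2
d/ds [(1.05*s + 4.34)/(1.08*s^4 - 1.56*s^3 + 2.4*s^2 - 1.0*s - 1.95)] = (-3.402*s^4 - 15.4728*s^3 + 17.7912*s^2 - 20.832*s + 2.2925)/(1.1664*s^8 - 3.3696*s^7 + 7.6176*s^6 - 9.648*s^5 + 4.668*s^4 + 1.284*s^3 - 8.36*s^2 + 3.9*s + 3.8025)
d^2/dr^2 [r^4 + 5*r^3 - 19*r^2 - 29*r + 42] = 12*r^2 + 30*r - 38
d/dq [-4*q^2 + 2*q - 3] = 2 - 8*q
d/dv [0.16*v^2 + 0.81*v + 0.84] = 0.32*v + 0.81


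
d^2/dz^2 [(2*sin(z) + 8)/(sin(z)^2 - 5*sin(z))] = 2*(-sin(z)^2 - 21*sin(z) + 62 - 76/sin(z) - 120/sin(z)^2 + 200/sin(z)^3)/(sin(z) - 5)^3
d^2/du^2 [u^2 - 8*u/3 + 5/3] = 2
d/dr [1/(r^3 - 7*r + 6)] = (7 - 3*r^2)/(r^3 - 7*r + 6)^2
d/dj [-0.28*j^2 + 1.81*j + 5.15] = 1.81 - 0.56*j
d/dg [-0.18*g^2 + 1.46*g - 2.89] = 1.46 - 0.36*g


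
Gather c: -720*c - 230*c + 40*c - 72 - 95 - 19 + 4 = -910*c - 182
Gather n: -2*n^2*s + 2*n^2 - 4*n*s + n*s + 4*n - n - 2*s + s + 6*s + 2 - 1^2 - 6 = n^2*(2 - 2*s) + n*(3 - 3*s) + 5*s - 5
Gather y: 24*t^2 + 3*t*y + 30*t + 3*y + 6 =24*t^2 + 30*t + y*(3*t + 3) + 6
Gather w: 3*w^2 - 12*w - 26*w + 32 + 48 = 3*w^2 - 38*w + 80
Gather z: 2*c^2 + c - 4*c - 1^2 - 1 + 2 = 2*c^2 - 3*c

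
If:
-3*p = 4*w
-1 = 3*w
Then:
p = 4/9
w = -1/3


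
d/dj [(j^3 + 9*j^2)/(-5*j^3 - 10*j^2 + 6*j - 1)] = j*(35*j^3 + 12*j^2 + 51*j - 18)/(25*j^6 + 100*j^5 + 40*j^4 - 110*j^3 + 56*j^2 - 12*j + 1)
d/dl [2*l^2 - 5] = 4*l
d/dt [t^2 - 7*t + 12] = 2*t - 7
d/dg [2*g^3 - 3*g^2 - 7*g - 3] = 6*g^2 - 6*g - 7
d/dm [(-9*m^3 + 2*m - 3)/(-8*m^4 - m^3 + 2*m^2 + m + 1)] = (-72*m^6 + 30*m^4 - 110*m^3 - 40*m^2 + 12*m + 5)/(64*m^8 + 16*m^7 - 31*m^6 - 20*m^5 - 14*m^4 + 2*m^3 + 5*m^2 + 2*m + 1)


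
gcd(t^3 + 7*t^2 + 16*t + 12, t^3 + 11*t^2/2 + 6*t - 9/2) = t + 3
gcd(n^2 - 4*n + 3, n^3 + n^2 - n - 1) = n - 1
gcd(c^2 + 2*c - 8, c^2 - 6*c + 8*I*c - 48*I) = 1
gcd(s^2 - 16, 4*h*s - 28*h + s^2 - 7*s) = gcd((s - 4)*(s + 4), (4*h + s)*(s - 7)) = 1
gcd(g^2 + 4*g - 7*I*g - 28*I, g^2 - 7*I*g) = g - 7*I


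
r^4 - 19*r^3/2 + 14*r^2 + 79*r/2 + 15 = (r - 6)*(r - 5)*(r + 1/2)*(r + 1)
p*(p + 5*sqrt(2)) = p^2 + 5*sqrt(2)*p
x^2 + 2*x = x*(x + 2)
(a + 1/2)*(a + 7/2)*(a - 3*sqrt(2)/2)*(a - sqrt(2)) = a^4 - 5*sqrt(2)*a^3/2 + 4*a^3 - 10*sqrt(2)*a^2 + 19*a^2/4 - 35*sqrt(2)*a/8 + 12*a + 21/4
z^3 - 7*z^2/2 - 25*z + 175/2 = (z - 5)*(z - 7/2)*(z + 5)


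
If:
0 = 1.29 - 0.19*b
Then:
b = 6.79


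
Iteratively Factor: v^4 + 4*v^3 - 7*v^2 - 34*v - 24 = (v + 4)*(v^3 - 7*v - 6) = (v + 2)*(v + 4)*(v^2 - 2*v - 3) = (v + 1)*(v + 2)*(v + 4)*(v - 3)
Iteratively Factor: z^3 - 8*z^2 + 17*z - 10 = (z - 2)*(z^2 - 6*z + 5) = (z - 5)*(z - 2)*(z - 1)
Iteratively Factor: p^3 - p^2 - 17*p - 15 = (p + 1)*(p^2 - 2*p - 15) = (p + 1)*(p + 3)*(p - 5)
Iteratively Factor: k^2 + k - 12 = (k - 3)*(k + 4)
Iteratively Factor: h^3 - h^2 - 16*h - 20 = (h + 2)*(h^2 - 3*h - 10) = (h - 5)*(h + 2)*(h + 2)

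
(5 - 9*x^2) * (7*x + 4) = -63*x^3 - 36*x^2 + 35*x + 20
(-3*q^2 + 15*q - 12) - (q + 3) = -3*q^2 + 14*q - 15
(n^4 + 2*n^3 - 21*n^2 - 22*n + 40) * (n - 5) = n^5 - 3*n^4 - 31*n^3 + 83*n^2 + 150*n - 200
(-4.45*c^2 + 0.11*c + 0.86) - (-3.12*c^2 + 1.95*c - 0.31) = -1.33*c^2 - 1.84*c + 1.17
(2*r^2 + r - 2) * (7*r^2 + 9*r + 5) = 14*r^4 + 25*r^3 + 5*r^2 - 13*r - 10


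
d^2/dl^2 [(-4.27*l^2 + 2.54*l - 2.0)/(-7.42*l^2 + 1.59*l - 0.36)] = (-178.9333*l^3 + 592.240656*l^2 - 100.864512*l - 2.373408)/(408.518488*l^6 - 262.619028*l^5 + 115.736418*l^4 - 29.502927*l^3 + 5.615244*l^2 - 0.618192*l + 0.046656)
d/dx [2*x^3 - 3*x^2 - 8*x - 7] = 6*x^2 - 6*x - 8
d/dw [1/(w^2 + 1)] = -2*w/(w^2 + 1)^2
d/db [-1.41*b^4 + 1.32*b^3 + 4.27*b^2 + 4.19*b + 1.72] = -5.64*b^3 + 3.96*b^2 + 8.54*b + 4.19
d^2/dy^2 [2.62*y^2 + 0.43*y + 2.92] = 5.24000000000000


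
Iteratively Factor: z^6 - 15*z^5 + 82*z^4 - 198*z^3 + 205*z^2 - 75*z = (z - 1)*(z^5 - 14*z^4 + 68*z^3 - 130*z^2 + 75*z) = (z - 5)*(z - 1)*(z^4 - 9*z^3 + 23*z^2 - 15*z) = (z - 5)*(z - 3)*(z - 1)*(z^3 - 6*z^2 + 5*z) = z*(z - 5)*(z - 3)*(z - 1)*(z^2 - 6*z + 5) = z*(z - 5)*(z - 3)*(z - 1)^2*(z - 5)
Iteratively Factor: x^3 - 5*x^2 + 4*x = (x - 4)*(x^2 - x) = x*(x - 4)*(x - 1)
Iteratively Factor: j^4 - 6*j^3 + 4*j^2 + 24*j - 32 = (j - 2)*(j^3 - 4*j^2 - 4*j + 16) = (j - 4)*(j - 2)*(j^2 - 4) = (j - 4)*(j - 2)*(j + 2)*(j - 2)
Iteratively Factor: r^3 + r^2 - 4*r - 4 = (r - 2)*(r^2 + 3*r + 2) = (r - 2)*(r + 1)*(r + 2)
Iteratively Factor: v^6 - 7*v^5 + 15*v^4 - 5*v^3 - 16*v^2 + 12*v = (v - 2)*(v^5 - 5*v^4 + 5*v^3 + 5*v^2 - 6*v) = v*(v - 2)*(v^4 - 5*v^3 + 5*v^2 + 5*v - 6) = v*(v - 2)^2*(v^3 - 3*v^2 - v + 3) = v*(v - 3)*(v - 2)^2*(v^2 - 1) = v*(v - 3)*(v - 2)^2*(v + 1)*(v - 1)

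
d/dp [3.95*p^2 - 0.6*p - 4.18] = 7.9*p - 0.6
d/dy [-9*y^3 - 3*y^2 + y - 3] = -27*y^2 - 6*y + 1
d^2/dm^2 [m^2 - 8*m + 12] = 2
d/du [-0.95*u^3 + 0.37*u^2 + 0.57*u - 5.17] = -2.85*u^2 + 0.74*u + 0.57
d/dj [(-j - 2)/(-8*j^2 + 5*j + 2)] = (8*j^2 - 5*j - (j + 2)*(16*j - 5) - 2)/(-8*j^2 + 5*j + 2)^2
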